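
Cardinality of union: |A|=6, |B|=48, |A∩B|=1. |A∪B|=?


|A ∪ B| = |A| + |B| - |A ∩ B|
= 6 + 48 - 1
= 53

|A ∪ B| = 53


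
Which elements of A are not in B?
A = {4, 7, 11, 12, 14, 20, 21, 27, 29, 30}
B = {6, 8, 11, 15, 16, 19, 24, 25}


A \ B = elements in A but not in B
A = {4, 7, 11, 12, 14, 20, 21, 27, 29, 30}
B = {6, 8, 11, 15, 16, 19, 24, 25}
Remove from A any elements in B
A \ B = {4, 7, 12, 14, 20, 21, 27, 29, 30}

A \ B = {4, 7, 12, 14, 20, 21, 27, 29, 30}


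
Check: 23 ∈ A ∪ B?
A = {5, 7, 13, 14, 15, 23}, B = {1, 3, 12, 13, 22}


A = {5, 7, 13, 14, 15, 23}, B = {1, 3, 12, 13, 22}
A ∪ B = all elements in A or B
A ∪ B = {1, 3, 5, 7, 12, 13, 14, 15, 22, 23}
Checking if 23 ∈ A ∪ B
23 is in A ∪ B → True

23 ∈ A ∪ B


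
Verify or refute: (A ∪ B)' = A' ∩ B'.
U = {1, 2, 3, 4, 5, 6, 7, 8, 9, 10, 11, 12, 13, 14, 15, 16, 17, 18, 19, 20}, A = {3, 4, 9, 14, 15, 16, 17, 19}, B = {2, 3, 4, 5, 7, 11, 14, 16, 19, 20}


LHS: A ∪ B = {2, 3, 4, 5, 7, 9, 11, 14, 15, 16, 17, 19, 20}
(A ∪ B)' = U \ (A ∪ B) = {1, 6, 8, 10, 12, 13, 18}
A' = {1, 2, 5, 6, 7, 8, 10, 11, 12, 13, 18, 20}, B' = {1, 6, 8, 9, 10, 12, 13, 15, 17, 18}
Claimed RHS: A' ∩ B' = {1, 6, 8, 10, 12, 13, 18}
Identity is VALID: LHS = RHS = {1, 6, 8, 10, 12, 13, 18} ✓

Identity is valid. (A ∪ B)' = A' ∩ B' = {1, 6, 8, 10, 12, 13, 18}


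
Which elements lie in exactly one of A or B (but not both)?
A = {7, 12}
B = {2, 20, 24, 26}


A △ B = (A \ B) ∪ (B \ A) = elements in exactly one of A or B
A \ B = {7, 12}
B \ A = {2, 20, 24, 26}
A △ B = {2, 7, 12, 20, 24, 26}

A △ B = {2, 7, 12, 20, 24, 26}


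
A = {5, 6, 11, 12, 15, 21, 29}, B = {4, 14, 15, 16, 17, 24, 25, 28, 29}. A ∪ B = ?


A ∪ B = all elements in A or B (or both)
A = {5, 6, 11, 12, 15, 21, 29}
B = {4, 14, 15, 16, 17, 24, 25, 28, 29}
A ∪ B = {4, 5, 6, 11, 12, 14, 15, 16, 17, 21, 24, 25, 28, 29}

A ∪ B = {4, 5, 6, 11, 12, 14, 15, 16, 17, 21, 24, 25, 28, 29}


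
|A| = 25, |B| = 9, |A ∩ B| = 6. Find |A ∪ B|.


|A ∪ B| = |A| + |B| - |A ∩ B|
= 25 + 9 - 6
= 28

|A ∪ B| = 28


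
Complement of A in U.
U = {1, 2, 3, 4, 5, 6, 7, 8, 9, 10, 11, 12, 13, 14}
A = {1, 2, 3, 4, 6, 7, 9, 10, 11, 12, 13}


Aᶜ = U \ A = elements in U but not in A
U = {1, 2, 3, 4, 5, 6, 7, 8, 9, 10, 11, 12, 13, 14}
A = {1, 2, 3, 4, 6, 7, 9, 10, 11, 12, 13}
Aᶜ = {5, 8, 14}

Aᶜ = {5, 8, 14}


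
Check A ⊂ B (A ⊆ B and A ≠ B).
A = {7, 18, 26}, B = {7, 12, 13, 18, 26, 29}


A ⊂ B requires: A ⊆ B AND A ≠ B.
A ⊆ B? Yes
A = B? No
A ⊂ B: Yes (A is a proper subset of B)

Yes, A ⊂ B


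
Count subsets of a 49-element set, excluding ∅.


Total subsets = 2^n = 2^49 = 562949953421312
Non-empty subsets exclude the empty set: 2^n - 1
= 562949953421312 - 1
= 562949953421311

Number of non-empty subsets = 562949953421311


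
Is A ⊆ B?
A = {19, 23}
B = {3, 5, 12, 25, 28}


A ⊆ B means every element of A is in B.
Elements in A not in B: {19, 23}
So A ⊄ B.

No, A ⊄ B


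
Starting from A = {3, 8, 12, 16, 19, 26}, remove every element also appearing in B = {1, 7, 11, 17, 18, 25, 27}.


A \ B = elements in A but not in B
A = {3, 8, 12, 16, 19, 26}
B = {1, 7, 11, 17, 18, 25, 27}
Remove from A any elements in B
A \ B = {3, 8, 12, 16, 19, 26}

A \ B = {3, 8, 12, 16, 19, 26}


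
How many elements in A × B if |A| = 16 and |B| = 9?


|A × B| = |A| × |B|
= 16 × 9
= 144

|A × B| = 144


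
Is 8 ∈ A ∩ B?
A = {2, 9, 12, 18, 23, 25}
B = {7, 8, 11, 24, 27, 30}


A = {2, 9, 12, 18, 23, 25}, B = {7, 8, 11, 24, 27, 30}
A ∩ B = elements in both A and B
A ∩ B = ∅
Checking if 8 ∈ A ∩ B
8 is not in A ∩ B → False

8 ∉ A ∩ B


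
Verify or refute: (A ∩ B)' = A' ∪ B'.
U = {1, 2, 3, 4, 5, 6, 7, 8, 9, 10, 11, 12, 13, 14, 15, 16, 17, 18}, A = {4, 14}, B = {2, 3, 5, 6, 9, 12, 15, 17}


LHS: A ∩ B = ∅
(A ∩ B)' = U \ (A ∩ B) = {1, 2, 3, 4, 5, 6, 7, 8, 9, 10, 11, 12, 13, 14, 15, 16, 17, 18}
A' = {1, 2, 3, 5, 6, 7, 8, 9, 10, 11, 12, 13, 15, 16, 17, 18}, B' = {1, 4, 7, 8, 10, 11, 13, 14, 16, 18}
Claimed RHS: A' ∪ B' = {1, 2, 3, 4, 5, 6, 7, 8, 9, 10, 11, 12, 13, 14, 15, 16, 17, 18}
Identity is VALID: LHS = RHS = {1, 2, 3, 4, 5, 6, 7, 8, 9, 10, 11, 12, 13, 14, 15, 16, 17, 18} ✓

Identity is valid. (A ∩ B)' = A' ∪ B' = {1, 2, 3, 4, 5, 6, 7, 8, 9, 10, 11, 12, 13, 14, 15, 16, 17, 18}


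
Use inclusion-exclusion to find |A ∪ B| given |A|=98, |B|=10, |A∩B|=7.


|A ∪ B| = |A| + |B| - |A ∩ B|
= 98 + 10 - 7
= 101

|A ∪ B| = 101


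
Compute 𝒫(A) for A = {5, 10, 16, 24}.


|A| = 4, so |P(A)| = 2^4 = 16
Enumerate subsets by cardinality (0 to 4):
∅, {5}, {10}, {16}, {24}, {5, 10}, {5, 16}, {5, 24}, {10, 16}, {10, 24}, {16, 24}, {5, 10, 16}, {5, 10, 24}, {5, 16, 24}, {10, 16, 24}, {5, 10, 16, 24}

P(A) has 16 subsets: ∅, {5}, {10}, {16}, {24}, {5, 10}, {5, 16}, {5, 24}, {10, 16}, {10, 24}, {16, 24}, {5, 10, 16}, {5, 10, 24}, {5, 16, 24}, {10, 16, 24}, {5, 10, 16, 24}


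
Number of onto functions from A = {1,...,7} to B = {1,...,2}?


n = |A| = 7, k = |B| = 2. Surjections via inclusion-exclusion:
S(n,k) = Σ(-1)^i × C(k,i) × (k-i)^n, i=0 to k
i=0: (-1)^0×C(2,0)×2^7 = 128
i=1: (-1)^1×C(2,1)×1^7 = -2
i=2: (-1)^2×C(2,2)×0^7 = 0
Total = 126

Number of surjections = 126


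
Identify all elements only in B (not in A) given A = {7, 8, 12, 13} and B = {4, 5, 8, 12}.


A = {7, 8, 12, 13}
B = {4, 5, 8, 12}
Region: only in B (not in A)
Elements: {4, 5}

Elements only in B (not in A): {4, 5}


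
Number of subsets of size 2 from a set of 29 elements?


C(n,k) = n! / (k!(n-k)!)
C(29,2) = 29! / (2!27!)
= 406

C(29,2) = 406


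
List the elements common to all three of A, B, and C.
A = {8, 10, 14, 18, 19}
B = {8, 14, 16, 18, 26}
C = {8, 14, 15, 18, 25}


A ∩ B = {8, 14, 18}
(A ∩ B) ∩ C = {8, 14, 18}

A ∩ B ∩ C = {8, 14, 18}


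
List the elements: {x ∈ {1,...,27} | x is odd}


Checking each candidate:
Condition: odd numbers in {1,...,27}
Result = {1, 3, 5, 7, 9, 11, 13, 15, 17, 19, 21, 23, 25, 27}

{1, 3, 5, 7, 9, 11, 13, 15, 17, 19, 21, 23, 25, 27}


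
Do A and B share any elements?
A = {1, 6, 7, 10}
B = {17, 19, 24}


Disjoint means A ∩ B = ∅.
A ∩ B = ∅
A ∩ B = ∅, so A and B are disjoint.

No — A and B share no elements (A ∩ B = ∅), so they are disjoint


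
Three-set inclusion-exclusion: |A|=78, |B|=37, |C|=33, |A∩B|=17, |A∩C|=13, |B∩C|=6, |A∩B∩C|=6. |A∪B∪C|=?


|A∪B∪C| = |A|+|B|+|C| - |A∩B|-|A∩C|-|B∩C| + |A∩B∩C|
= 78+37+33 - 17-13-6 + 6
= 148 - 36 + 6
= 118

|A ∪ B ∪ C| = 118


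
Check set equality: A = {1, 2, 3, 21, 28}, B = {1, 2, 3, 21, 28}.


Two sets are equal iff they have exactly the same elements.
A = {1, 2, 3, 21, 28}
B = {1, 2, 3, 21, 28}
Same elements → A = B

Yes, A = B


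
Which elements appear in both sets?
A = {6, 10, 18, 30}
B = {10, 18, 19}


A ∩ B = elements in both A and B
A = {6, 10, 18, 30}
B = {10, 18, 19}
A ∩ B = {10, 18}

A ∩ B = {10, 18}


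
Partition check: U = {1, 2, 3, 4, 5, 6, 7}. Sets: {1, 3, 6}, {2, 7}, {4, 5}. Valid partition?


A partition requires: (1) non-empty parts, (2) pairwise disjoint, (3) union = U
Parts: {1, 3, 6}, {2, 7}, {4, 5}
Union of parts: {1, 2, 3, 4, 5, 6, 7}
U = {1, 2, 3, 4, 5, 6, 7}
All non-empty? True
Pairwise disjoint? True
Covers U? True

Yes, valid partition


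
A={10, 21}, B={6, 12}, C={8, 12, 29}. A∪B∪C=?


A ∪ B = {6, 10, 12, 21}
(A ∪ B) ∪ C = {6, 8, 10, 12, 21, 29}

A ∪ B ∪ C = {6, 8, 10, 12, 21, 29}


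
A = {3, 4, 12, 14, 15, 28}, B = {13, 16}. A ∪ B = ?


A ∪ B = all elements in A or B (or both)
A = {3, 4, 12, 14, 15, 28}
B = {13, 16}
A ∪ B = {3, 4, 12, 13, 14, 15, 16, 28}

A ∪ B = {3, 4, 12, 13, 14, 15, 16, 28}


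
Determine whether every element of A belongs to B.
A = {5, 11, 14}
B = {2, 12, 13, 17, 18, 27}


A ⊆ B means every element of A is in B.
Elements in A not in B: {5, 11, 14}
So A ⊄ B.

No, A ⊄ B


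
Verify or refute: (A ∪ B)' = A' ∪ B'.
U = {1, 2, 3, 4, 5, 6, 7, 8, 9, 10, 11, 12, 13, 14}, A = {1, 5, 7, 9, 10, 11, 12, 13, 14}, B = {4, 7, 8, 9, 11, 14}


LHS: A ∪ B = {1, 4, 5, 7, 8, 9, 10, 11, 12, 13, 14}
(A ∪ B)' = U \ (A ∪ B) = {2, 3, 6}
A' = {2, 3, 4, 6, 8}, B' = {1, 2, 3, 5, 6, 10, 12, 13}
Claimed RHS: A' ∪ B' = {1, 2, 3, 4, 5, 6, 8, 10, 12, 13}
Identity is INVALID: LHS = {2, 3, 6} but the RHS claimed here equals {1, 2, 3, 4, 5, 6, 8, 10, 12, 13}. The correct form is (A ∪ B)' = A' ∩ B'.

Identity is invalid: (A ∪ B)' = {2, 3, 6} but A' ∪ B' = {1, 2, 3, 4, 5, 6, 8, 10, 12, 13}. The correct De Morgan law is (A ∪ B)' = A' ∩ B'.


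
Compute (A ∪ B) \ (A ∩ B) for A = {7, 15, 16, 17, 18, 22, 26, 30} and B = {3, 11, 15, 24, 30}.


A △ B = (A \ B) ∪ (B \ A) = elements in exactly one of A or B
A \ B = {7, 16, 17, 18, 22, 26}
B \ A = {3, 11, 24}
A △ B = {3, 7, 11, 16, 17, 18, 22, 24, 26}

A △ B = {3, 7, 11, 16, 17, 18, 22, 24, 26}


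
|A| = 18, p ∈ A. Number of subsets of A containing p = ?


Subsets of A containing p correspond to subsets of A \ {p}, which has 17 elements.
Count = 2^(n-1) = 2^17
= 131072

Number of subsets containing p = 131072


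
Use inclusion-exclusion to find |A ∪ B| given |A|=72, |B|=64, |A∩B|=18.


|A ∪ B| = |A| + |B| - |A ∩ B|
= 72 + 64 - 18
= 118

|A ∪ B| = 118


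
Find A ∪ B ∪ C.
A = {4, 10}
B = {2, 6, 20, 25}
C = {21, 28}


A ∪ B = {2, 4, 6, 10, 20, 25}
(A ∪ B) ∪ C = {2, 4, 6, 10, 20, 21, 25, 28}

A ∪ B ∪ C = {2, 4, 6, 10, 20, 21, 25, 28}


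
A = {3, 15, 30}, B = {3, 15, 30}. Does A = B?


Two sets are equal iff they have exactly the same elements.
A = {3, 15, 30}
B = {3, 15, 30}
Same elements → A = B

Yes, A = B


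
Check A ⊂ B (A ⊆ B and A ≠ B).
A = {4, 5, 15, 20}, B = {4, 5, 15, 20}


A ⊂ B requires: A ⊆ B AND A ≠ B.
A ⊆ B? Yes
A = B? Yes
A = B, so A is not a PROPER subset.

No, A is not a proper subset of B


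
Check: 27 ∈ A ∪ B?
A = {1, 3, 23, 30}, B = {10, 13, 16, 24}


A = {1, 3, 23, 30}, B = {10, 13, 16, 24}
A ∪ B = all elements in A or B
A ∪ B = {1, 3, 10, 13, 16, 23, 24, 30}
Checking if 27 ∈ A ∪ B
27 is not in A ∪ B → False

27 ∉ A ∪ B


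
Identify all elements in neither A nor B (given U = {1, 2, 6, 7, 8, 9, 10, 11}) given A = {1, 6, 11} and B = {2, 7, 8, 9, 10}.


A = {1, 6, 11}
B = {2, 7, 8, 9, 10}
Region: in neither A nor B (given U = {1, 2, 6, 7, 8, 9, 10, 11})
Elements: ∅

Elements in neither A nor B (given U = {1, 2, 6, 7, 8, 9, 10, 11}): ∅


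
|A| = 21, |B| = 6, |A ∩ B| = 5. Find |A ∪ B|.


|A ∪ B| = |A| + |B| - |A ∩ B|
= 21 + 6 - 5
= 22

|A ∪ B| = 22


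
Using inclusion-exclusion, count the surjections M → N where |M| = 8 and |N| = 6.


n = |M| = 8, k = |N| = 6. Surjections via inclusion-exclusion:
S(n,k) = Σ(-1)^i × C(k,i) × (k-i)^n, i=0 to k
i=0: (-1)^0×C(6,0)×6^8 = 1679616
i=1: (-1)^1×C(6,1)×5^8 = -2343750
i=2: (-1)^2×C(6,2)×4^8 = 983040
i=3: (-1)^3×C(6,3)×3^8 = -131220
i=4: (-1)^4×C(6,4)×2^8 = 3840
i=5: (-1)^5×C(6,5)×1^8 = -6
i=6: (-1)^6×C(6,6)×0^8 = 0
Total = 191520

Number of surjections = 191520


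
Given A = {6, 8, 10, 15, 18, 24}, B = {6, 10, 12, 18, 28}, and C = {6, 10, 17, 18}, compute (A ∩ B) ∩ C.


A ∩ B = {6, 10, 18}
(A ∩ B) ∩ C = {6, 10, 18}

A ∩ B ∩ C = {6, 10, 18}


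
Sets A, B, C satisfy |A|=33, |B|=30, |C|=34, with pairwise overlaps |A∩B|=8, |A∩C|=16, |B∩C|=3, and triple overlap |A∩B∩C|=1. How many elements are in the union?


|A∪B∪C| = |A|+|B|+|C| - |A∩B|-|A∩C|-|B∩C| + |A∩B∩C|
= 33+30+34 - 8-16-3 + 1
= 97 - 27 + 1
= 71

|A ∪ B ∪ C| = 71


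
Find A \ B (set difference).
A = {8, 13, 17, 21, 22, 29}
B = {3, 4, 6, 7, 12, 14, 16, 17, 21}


A \ B = elements in A but not in B
A = {8, 13, 17, 21, 22, 29}
B = {3, 4, 6, 7, 12, 14, 16, 17, 21}
Remove from A any elements in B
A \ B = {8, 13, 22, 29}

A \ B = {8, 13, 22, 29}


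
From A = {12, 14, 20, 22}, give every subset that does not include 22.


A subset of A that omits 22 is a subset of A \ {22}, so there are 2^(n-1) = 2^3 = 8 of them.
Subsets excluding 22: ∅, {12}, {14}, {20}, {12, 14}, {12, 20}, {14, 20}, {12, 14, 20}

Subsets excluding 22 (8 total): ∅, {12}, {14}, {20}, {12, 14}, {12, 20}, {14, 20}, {12, 14, 20}


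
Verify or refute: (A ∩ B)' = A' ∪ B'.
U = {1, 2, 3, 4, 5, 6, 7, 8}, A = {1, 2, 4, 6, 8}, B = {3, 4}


LHS: A ∩ B = {4}
(A ∩ B)' = U \ (A ∩ B) = {1, 2, 3, 5, 6, 7, 8}
A' = {3, 5, 7}, B' = {1, 2, 5, 6, 7, 8}
Claimed RHS: A' ∪ B' = {1, 2, 3, 5, 6, 7, 8}
Identity is VALID: LHS = RHS = {1, 2, 3, 5, 6, 7, 8} ✓

Identity is valid. (A ∩ B)' = A' ∪ B' = {1, 2, 3, 5, 6, 7, 8}


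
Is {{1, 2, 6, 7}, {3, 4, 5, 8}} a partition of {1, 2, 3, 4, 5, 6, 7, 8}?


A partition requires: (1) non-empty parts, (2) pairwise disjoint, (3) union = U
Parts: {1, 2, 6, 7}, {3, 4, 5, 8}
Union of parts: {1, 2, 3, 4, 5, 6, 7, 8}
U = {1, 2, 3, 4, 5, 6, 7, 8}
All non-empty? True
Pairwise disjoint? True
Covers U? True

Yes, valid partition


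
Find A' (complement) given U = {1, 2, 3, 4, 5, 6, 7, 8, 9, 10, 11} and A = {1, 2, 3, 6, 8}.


Aᶜ = U \ A = elements in U but not in A
U = {1, 2, 3, 4, 5, 6, 7, 8, 9, 10, 11}
A = {1, 2, 3, 6, 8}
Aᶜ = {4, 5, 7, 9, 10, 11}

Aᶜ = {4, 5, 7, 9, 10, 11}


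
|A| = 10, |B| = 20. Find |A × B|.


|A × B| = |A| × |B|
= 10 × 20
= 200

|A × B| = 200


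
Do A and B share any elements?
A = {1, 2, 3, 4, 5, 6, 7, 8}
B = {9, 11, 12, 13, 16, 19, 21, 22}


Disjoint means A ∩ B = ∅.
A ∩ B = ∅
A ∩ B = ∅, so A and B are disjoint.

No — A and B share no elements (A ∩ B = ∅), so they are disjoint


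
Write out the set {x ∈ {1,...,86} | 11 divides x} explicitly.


Checking each candidate:
Condition: multiples of 11 in {1,...,86}
Result = {11, 22, 33, 44, 55, 66, 77}

{11, 22, 33, 44, 55, 66, 77}


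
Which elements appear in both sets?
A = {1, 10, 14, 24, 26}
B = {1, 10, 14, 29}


A ∩ B = elements in both A and B
A = {1, 10, 14, 24, 26}
B = {1, 10, 14, 29}
A ∩ B = {1, 10, 14}

A ∩ B = {1, 10, 14}


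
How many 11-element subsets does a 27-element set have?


C(n,k) = n! / (k!(n-k)!)
C(27,11) = 27! / (11!16!)
= 13037895

C(27,11) = 13037895


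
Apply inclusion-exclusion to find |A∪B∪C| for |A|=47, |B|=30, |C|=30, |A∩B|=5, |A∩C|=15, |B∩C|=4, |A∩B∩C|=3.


|A∪B∪C| = |A|+|B|+|C| - |A∩B|-|A∩C|-|B∩C| + |A∩B∩C|
= 47+30+30 - 5-15-4 + 3
= 107 - 24 + 3
= 86

|A ∪ B ∪ C| = 86


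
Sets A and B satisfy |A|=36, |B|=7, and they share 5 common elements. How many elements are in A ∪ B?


|A ∪ B| = |A| + |B| - |A ∩ B|
= 36 + 7 - 5
= 38

|A ∪ B| = 38


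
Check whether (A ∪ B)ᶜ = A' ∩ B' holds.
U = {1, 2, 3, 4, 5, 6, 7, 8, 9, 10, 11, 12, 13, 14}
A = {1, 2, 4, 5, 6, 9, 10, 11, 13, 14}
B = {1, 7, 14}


LHS: A ∪ B = {1, 2, 4, 5, 6, 7, 9, 10, 11, 13, 14}
(A ∪ B)' = U \ (A ∪ B) = {3, 8, 12}
A' = {3, 7, 8, 12}, B' = {2, 3, 4, 5, 6, 8, 9, 10, 11, 12, 13}
Claimed RHS: A' ∩ B' = {3, 8, 12}
Identity is VALID: LHS = RHS = {3, 8, 12} ✓

Identity is valid. (A ∪ B)' = A' ∩ B' = {3, 8, 12}


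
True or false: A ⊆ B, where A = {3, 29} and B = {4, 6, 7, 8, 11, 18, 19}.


A ⊆ B means every element of A is in B.
Elements in A not in B: {3, 29}
So A ⊄ B.

No, A ⊄ B


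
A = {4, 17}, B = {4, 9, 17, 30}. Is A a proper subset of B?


A ⊂ B requires: A ⊆ B AND A ≠ B.
A ⊆ B? Yes
A = B? No
A ⊂ B: Yes (A is a proper subset of B)

Yes, A ⊂ B


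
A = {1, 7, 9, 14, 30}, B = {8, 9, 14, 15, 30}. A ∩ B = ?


A ∩ B = elements in both A and B
A = {1, 7, 9, 14, 30}
B = {8, 9, 14, 15, 30}
A ∩ B = {9, 14, 30}

A ∩ B = {9, 14, 30}


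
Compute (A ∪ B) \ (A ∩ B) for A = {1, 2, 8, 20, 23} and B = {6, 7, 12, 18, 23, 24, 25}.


A △ B = (A \ B) ∪ (B \ A) = elements in exactly one of A or B
A \ B = {1, 2, 8, 20}
B \ A = {6, 7, 12, 18, 24, 25}
A △ B = {1, 2, 6, 7, 8, 12, 18, 20, 24, 25}

A △ B = {1, 2, 6, 7, 8, 12, 18, 20, 24, 25}


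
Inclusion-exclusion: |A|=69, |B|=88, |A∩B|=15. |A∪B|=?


|A ∪ B| = |A| + |B| - |A ∩ B|
= 69 + 88 - 15
= 142

|A ∪ B| = 142


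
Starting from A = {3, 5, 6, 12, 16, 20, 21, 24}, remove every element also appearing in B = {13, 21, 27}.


A \ B = elements in A but not in B
A = {3, 5, 6, 12, 16, 20, 21, 24}
B = {13, 21, 27}
Remove from A any elements in B
A \ B = {3, 5, 6, 12, 16, 20, 24}

A \ B = {3, 5, 6, 12, 16, 20, 24}


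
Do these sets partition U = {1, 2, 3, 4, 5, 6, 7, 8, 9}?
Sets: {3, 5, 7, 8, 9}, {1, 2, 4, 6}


A partition requires: (1) non-empty parts, (2) pairwise disjoint, (3) union = U
Parts: {3, 5, 7, 8, 9}, {1, 2, 4, 6}
Union of parts: {1, 2, 3, 4, 5, 6, 7, 8, 9}
U = {1, 2, 3, 4, 5, 6, 7, 8, 9}
All non-empty? True
Pairwise disjoint? True
Covers U? True

Yes, valid partition


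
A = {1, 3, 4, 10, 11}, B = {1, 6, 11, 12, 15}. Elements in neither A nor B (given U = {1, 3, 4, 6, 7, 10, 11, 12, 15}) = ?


A = {1, 3, 4, 10, 11}
B = {1, 6, 11, 12, 15}
Region: in neither A nor B (given U = {1, 3, 4, 6, 7, 10, 11, 12, 15})
Elements: {7}

Elements in neither A nor B (given U = {1, 3, 4, 6, 7, 10, 11, 12, 15}): {7}


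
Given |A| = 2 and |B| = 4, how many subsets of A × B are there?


A relation from A to B is any subset of A × B.
|A × B| = 2 × 4 = 8
# relations = 2^|A × B| = 2^8 = 256

Number of relations = 256


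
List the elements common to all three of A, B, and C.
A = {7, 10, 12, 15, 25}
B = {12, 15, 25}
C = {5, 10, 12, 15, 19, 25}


A ∩ B = {12, 15, 25}
(A ∩ B) ∩ C = {12, 15, 25}

A ∩ B ∩ C = {12, 15, 25}


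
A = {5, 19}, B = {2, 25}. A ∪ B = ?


A ∪ B = all elements in A or B (or both)
A = {5, 19}
B = {2, 25}
A ∪ B = {2, 5, 19, 25}

A ∪ B = {2, 5, 19, 25}


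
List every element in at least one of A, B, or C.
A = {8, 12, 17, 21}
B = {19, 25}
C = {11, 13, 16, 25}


A ∪ B = {8, 12, 17, 19, 21, 25}
(A ∪ B) ∪ C = {8, 11, 12, 13, 16, 17, 19, 21, 25}

A ∪ B ∪ C = {8, 11, 12, 13, 16, 17, 19, 21, 25}


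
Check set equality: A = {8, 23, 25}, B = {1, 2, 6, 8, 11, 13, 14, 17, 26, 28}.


Two sets are equal iff they have exactly the same elements.
A = {8, 23, 25}
B = {1, 2, 6, 8, 11, 13, 14, 17, 26, 28}
Differences: {1, 2, 6, 11, 13, 14, 17, 23, 25, 26, 28}
A ≠ B

No, A ≠ B


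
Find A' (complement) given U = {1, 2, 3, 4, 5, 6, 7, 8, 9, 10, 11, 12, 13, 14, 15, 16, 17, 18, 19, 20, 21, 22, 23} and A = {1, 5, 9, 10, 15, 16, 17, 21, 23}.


Aᶜ = U \ A = elements in U but not in A
U = {1, 2, 3, 4, 5, 6, 7, 8, 9, 10, 11, 12, 13, 14, 15, 16, 17, 18, 19, 20, 21, 22, 23}
A = {1, 5, 9, 10, 15, 16, 17, 21, 23}
Aᶜ = {2, 3, 4, 6, 7, 8, 11, 12, 13, 14, 18, 19, 20, 22}

Aᶜ = {2, 3, 4, 6, 7, 8, 11, 12, 13, 14, 18, 19, 20, 22}


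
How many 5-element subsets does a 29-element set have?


C(n,k) = n! / (k!(n-k)!)
C(29,5) = 29! / (5!24!)
= 118755

C(29,5) = 118755


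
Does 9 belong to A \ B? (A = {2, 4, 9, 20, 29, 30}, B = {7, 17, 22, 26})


A = {2, 4, 9, 20, 29, 30}, B = {7, 17, 22, 26}
A \ B = elements in A but not in B
A \ B = {2, 4, 9, 20, 29, 30}
Checking if 9 ∈ A \ B
9 is in A \ B → True

9 ∈ A \ B


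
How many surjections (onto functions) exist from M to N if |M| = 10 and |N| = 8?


n = |M| = 10, k = |N| = 8. Surjections via inclusion-exclusion:
S(n,k) = Σ(-1)^i × C(k,i) × (k-i)^n, i=0 to k
i=0: (-1)^0×C(8,0)×8^10 = 1073741824
i=1: (-1)^1×C(8,1)×7^10 = -2259801992
i=2: (-1)^2×C(8,2)×6^10 = 1693052928
i=3: (-1)^3×C(8,3)×5^10 = -546875000
i=4: (-1)^4×C(8,4)×4^10 = 73400320
i=5: (-1)^5×C(8,5)×3^10 = -3306744
i=6: (-1)^6×C(8,6)×2^10 = 28672
i=7: (-1)^7×C(8,7)×1^10 = -8
i=8: (-1)^8×C(8,8)×0^10 = 0
Total = 30240000

Number of surjections = 30240000


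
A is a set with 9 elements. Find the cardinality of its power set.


Number of subsets = 2^n
= 2^9
= 512

|P(A)| = 512


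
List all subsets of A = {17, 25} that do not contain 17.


A subset of A that omits 17 is a subset of A \ {17}, so there are 2^(n-1) = 2^1 = 2 of them.
Subsets excluding 17: ∅, {25}

Subsets excluding 17 (2 total): ∅, {25}


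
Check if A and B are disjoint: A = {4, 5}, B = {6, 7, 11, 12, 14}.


Disjoint means A ∩ B = ∅.
A ∩ B = ∅
A ∩ B = ∅, so A and B are disjoint.

Yes, A and B are disjoint


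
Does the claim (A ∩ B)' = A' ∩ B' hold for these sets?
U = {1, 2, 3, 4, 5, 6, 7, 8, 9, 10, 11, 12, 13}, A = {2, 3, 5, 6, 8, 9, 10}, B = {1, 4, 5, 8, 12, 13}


LHS: A ∩ B = {5, 8}
(A ∩ B)' = U \ (A ∩ B) = {1, 2, 3, 4, 6, 7, 9, 10, 11, 12, 13}
A' = {1, 4, 7, 11, 12, 13}, B' = {2, 3, 6, 7, 9, 10, 11}
Claimed RHS: A' ∩ B' = {7, 11}
Identity is INVALID: LHS = {1, 2, 3, 4, 6, 7, 9, 10, 11, 12, 13} but the RHS claimed here equals {7, 11}. The correct form is (A ∩ B)' = A' ∪ B'.

Identity is invalid: (A ∩ B)' = {1, 2, 3, 4, 6, 7, 9, 10, 11, 12, 13} but A' ∩ B' = {7, 11}. The correct De Morgan law is (A ∩ B)' = A' ∪ B'.


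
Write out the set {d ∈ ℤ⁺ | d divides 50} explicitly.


Checking each candidate:
Condition: positive divisors of 50
Result = {1, 2, 5, 10, 25, 50}

{1, 2, 5, 10, 25, 50}


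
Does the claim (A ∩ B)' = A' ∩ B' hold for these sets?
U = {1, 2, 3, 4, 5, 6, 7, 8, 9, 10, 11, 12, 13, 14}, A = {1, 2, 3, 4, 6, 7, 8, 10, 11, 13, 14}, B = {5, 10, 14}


LHS: A ∩ B = {10, 14}
(A ∩ B)' = U \ (A ∩ B) = {1, 2, 3, 4, 5, 6, 7, 8, 9, 11, 12, 13}
A' = {5, 9, 12}, B' = {1, 2, 3, 4, 6, 7, 8, 9, 11, 12, 13}
Claimed RHS: A' ∩ B' = {9, 12}
Identity is INVALID: LHS = {1, 2, 3, 4, 5, 6, 7, 8, 9, 11, 12, 13} but the RHS claimed here equals {9, 12}. The correct form is (A ∩ B)' = A' ∪ B'.

Identity is invalid: (A ∩ B)' = {1, 2, 3, 4, 5, 6, 7, 8, 9, 11, 12, 13} but A' ∩ B' = {9, 12}. The correct De Morgan law is (A ∩ B)' = A' ∪ B'.


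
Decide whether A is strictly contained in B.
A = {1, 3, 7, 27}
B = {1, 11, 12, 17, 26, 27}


A ⊂ B requires: A ⊆ B AND A ≠ B.
A ⊆ B? No
A ⊄ B, so A is not a proper subset.

No, A is not a proper subset of B


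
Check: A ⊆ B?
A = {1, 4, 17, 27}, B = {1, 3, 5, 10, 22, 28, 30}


A ⊆ B means every element of A is in B.
Elements in A not in B: {4, 17, 27}
So A ⊄ B.

No, A ⊄ B


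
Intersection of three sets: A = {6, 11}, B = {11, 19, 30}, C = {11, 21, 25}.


A ∩ B = {11}
(A ∩ B) ∩ C = {11}

A ∩ B ∩ C = {11}


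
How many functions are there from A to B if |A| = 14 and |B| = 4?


Each of |A| = 14 inputs maps to any of |B| = 4 outputs.
# functions = |B|^|A| = 4^14
= 268435456

Number of functions = 268435456


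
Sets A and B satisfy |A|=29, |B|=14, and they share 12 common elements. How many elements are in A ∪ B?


|A ∪ B| = |A| + |B| - |A ∩ B|
= 29 + 14 - 12
= 31

|A ∪ B| = 31


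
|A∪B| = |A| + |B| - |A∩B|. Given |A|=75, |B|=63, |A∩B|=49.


|A ∪ B| = |A| + |B| - |A ∩ B|
= 75 + 63 - 49
= 89

|A ∪ B| = 89


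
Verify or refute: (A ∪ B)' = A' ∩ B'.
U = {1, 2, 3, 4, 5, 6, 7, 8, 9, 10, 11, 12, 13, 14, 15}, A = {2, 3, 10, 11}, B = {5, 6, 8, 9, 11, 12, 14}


LHS: A ∪ B = {2, 3, 5, 6, 8, 9, 10, 11, 12, 14}
(A ∪ B)' = U \ (A ∪ B) = {1, 4, 7, 13, 15}
A' = {1, 4, 5, 6, 7, 8, 9, 12, 13, 14, 15}, B' = {1, 2, 3, 4, 7, 10, 13, 15}
Claimed RHS: A' ∩ B' = {1, 4, 7, 13, 15}
Identity is VALID: LHS = RHS = {1, 4, 7, 13, 15} ✓

Identity is valid. (A ∪ B)' = A' ∩ B' = {1, 4, 7, 13, 15}


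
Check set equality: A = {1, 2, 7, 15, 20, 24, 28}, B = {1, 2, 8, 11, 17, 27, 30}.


Two sets are equal iff they have exactly the same elements.
A = {1, 2, 7, 15, 20, 24, 28}
B = {1, 2, 8, 11, 17, 27, 30}
Differences: {7, 8, 11, 15, 17, 20, 24, 27, 28, 30}
A ≠ B

No, A ≠ B


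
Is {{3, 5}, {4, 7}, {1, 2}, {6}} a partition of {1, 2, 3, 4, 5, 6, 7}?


A partition requires: (1) non-empty parts, (2) pairwise disjoint, (3) union = U
Parts: {3, 5}, {4, 7}, {1, 2}, {6}
Union of parts: {1, 2, 3, 4, 5, 6, 7}
U = {1, 2, 3, 4, 5, 6, 7}
All non-empty? True
Pairwise disjoint? True
Covers U? True

Yes, valid partition


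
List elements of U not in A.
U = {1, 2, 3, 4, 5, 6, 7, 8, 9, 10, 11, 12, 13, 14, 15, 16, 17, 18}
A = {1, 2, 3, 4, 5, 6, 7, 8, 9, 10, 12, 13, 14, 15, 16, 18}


Aᶜ = U \ A = elements in U but not in A
U = {1, 2, 3, 4, 5, 6, 7, 8, 9, 10, 11, 12, 13, 14, 15, 16, 17, 18}
A = {1, 2, 3, 4, 5, 6, 7, 8, 9, 10, 12, 13, 14, 15, 16, 18}
Aᶜ = {11, 17}

Aᶜ = {11, 17}


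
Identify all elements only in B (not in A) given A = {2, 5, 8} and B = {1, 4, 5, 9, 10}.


A = {2, 5, 8}
B = {1, 4, 5, 9, 10}
Region: only in B (not in A)
Elements: {1, 4, 9, 10}

Elements only in B (not in A): {1, 4, 9, 10}


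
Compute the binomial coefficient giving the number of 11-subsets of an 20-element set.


C(n,k) = n! / (k!(n-k)!)
C(20,11) = 20! / (11!9!)
= 167960

C(20,11) = 167960


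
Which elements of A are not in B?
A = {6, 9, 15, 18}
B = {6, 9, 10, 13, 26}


A \ B = elements in A but not in B
A = {6, 9, 15, 18}
B = {6, 9, 10, 13, 26}
Remove from A any elements in B
A \ B = {15, 18}

A \ B = {15, 18}


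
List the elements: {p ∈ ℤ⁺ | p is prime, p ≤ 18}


Checking each candidate:
Condition: primes ≤ 18
Result = {2, 3, 5, 7, 11, 13, 17}

{2, 3, 5, 7, 11, 13, 17}


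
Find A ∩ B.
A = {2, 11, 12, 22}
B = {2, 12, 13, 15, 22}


A ∩ B = elements in both A and B
A = {2, 11, 12, 22}
B = {2, 12, 13, 15, 22}
A ∩ B = {2, 12, 22}

A ∩ B = {2, 12, 22}


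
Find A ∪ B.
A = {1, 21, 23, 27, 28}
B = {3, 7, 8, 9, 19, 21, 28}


A ∪ B = all elements in A or B (or both)
A = {1, 21, 23, 27, 28}
B = {3, 7, 8, 9, 19, 21, 28}
A ∪ B = {1, 3, 7, 8, 9, 19, 21, 23, 27, 28}

A ∪ B = {1, 3, 7, 8, 9, 19, 21, 23, 27, 28}


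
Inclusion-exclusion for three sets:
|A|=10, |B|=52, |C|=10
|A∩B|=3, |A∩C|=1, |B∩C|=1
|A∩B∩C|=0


|A∪B∪C| = |A|+|B|+|C| - |A∩B|-|A∩C|-|B∩C| + |A∩B∩C|
= 10+52+10 - 3-1-1 + 0
= 72 - 5 + 0
= 67

|A ∪ B ∪ C| = 67


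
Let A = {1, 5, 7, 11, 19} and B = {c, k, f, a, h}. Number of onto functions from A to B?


n = |A| = 5, k = |B| = 5. Surjections via inclusion-exclusion:
S(n,k) = Σ(-1)^i × C(k,i) × (k-i)^n, i=0 to k
i=0: (-1)^0×C(5,0)×5^5 = 3125
i=1: (-1)^1×C(5,1)×4^5 = -5120
i=2: (-1)^2×C(5,2)×3^5 = 2430
i=3: (-1)^3×C(5,3)×2^5 = -320
i=4: (-1)^4×C(5,4)×1^5 = 5
i=5: (-1)^5×C(5,5)×0^5 = 0
Total = 120

Number of surjections = 120


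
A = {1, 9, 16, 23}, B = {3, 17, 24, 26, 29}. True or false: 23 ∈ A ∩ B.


A = {1, 9, 16, 23}, B = {3, 17, 24, 26, 29}
A ∩ B = elements in both A and B
A ∩ B = ∅
Checking if 23 ∈ A ∩ B
23 is not in A ∩ B → False

23 ∉ A ∩ B


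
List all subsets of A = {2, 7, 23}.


|A| = 3, so |P(A)| = 2^3 = 8
Enumerate subsets by cardinality (0 to 3):
∅, {2}, {7}, {23}, {2, 7}, {2, 23}, {7, 23}, {2, 7, 23}

P(A) has 8 subsets: ∅, {2}, {7}, {23}, {2, 7}, {2, 23}, {7, 23}, {2, 7, 23}


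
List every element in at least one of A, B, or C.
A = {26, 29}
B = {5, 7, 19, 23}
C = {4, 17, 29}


A ∪ B = {5, 7, 19, 23, 26, 29}
(A ∪ B) ∪ C = {4, 5, 7, 17, 19, 23, 26, 29}

A ∪ B ∪ C = {4, 5, 7, 17, 19, 23, 26, 29}


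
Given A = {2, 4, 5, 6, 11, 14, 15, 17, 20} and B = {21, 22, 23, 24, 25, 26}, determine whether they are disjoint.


Disjoint means A ∩ B = ∅.
A ∩ B = ∅
A ∩ B = ∅, so A and B are disjoint.

Yes, A and B are disjoint


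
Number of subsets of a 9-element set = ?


Number of subsets = 2^n
= 2^9
= 512

|P(A)| = 512


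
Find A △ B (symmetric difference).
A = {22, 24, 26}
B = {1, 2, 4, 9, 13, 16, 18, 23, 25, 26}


A △ B = (A \ B) ∪ (B \ A) = elements in exactly one of A or B
A \ B = {22, 24}
B \ A = {1, 2, 4, 9, 13, 16, 18, 23, 25}
A △ B = {1, 2, 4, 9, 13, 16, 18, 22, 23, 24, 25}

A △ B = {1, 2, 4, 9, 13, 16, 18, 22, 23, 24, 25}


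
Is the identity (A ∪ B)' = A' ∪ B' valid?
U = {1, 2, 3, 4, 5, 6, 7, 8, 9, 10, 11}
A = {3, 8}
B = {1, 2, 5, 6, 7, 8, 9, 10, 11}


LHS: A ∪ B = {1, 2, 3, 5, 6, 7, 8, 9, 10, 11}
(A ∪ B)' = U \ (A ∪ B) = {4}
A' = {1, 2, 4, 5, 6, 7, 9, 10, 11}, B' = {3, 4}
Claimed RHS: A' ∪ B' = {1, 2, 3, 4, 5, 6, 7, 9, 10, 11}
Identity is INVALID: LHS = {4} but the RHS claimed here equals {1, 2, 3, 4, 5, 6, 7, 9, 10, 11}. The correct form is (A ∪ B)' = A' ∩ B'.

Identity is invalid: (A ∪ B)' = {4} but A' ∪ B' = {1, 2, 3, 4, 5, 6, 7, 9, 10, 11}. The correct De Morgan law is (A ∪ B)' = A' ∩ B'.


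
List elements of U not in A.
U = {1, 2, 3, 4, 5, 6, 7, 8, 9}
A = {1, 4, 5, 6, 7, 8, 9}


Aᶜ = U \ A = elements in U but not in A
U = {1, 2, 3, 4, 5, 6, 7, 8, 9}
A = {1, 4, 5, 6, 7, 8, 9}
Aᶜ = {2, 3}

Aᶜ = {2, 3}


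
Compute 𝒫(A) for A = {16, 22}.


|A| = 2, so |P(A)| = 2^2 = 4
Enumerate subsets by cardinality (0 to 2):
∅, {16}, {22}, {16, 22}

P(A) has 4 subsets: ∅, {16}, {22}, {16, 22}


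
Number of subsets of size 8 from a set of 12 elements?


C(n,k) = n! / (k!(n-k)!)
C(12,8) = 12! / (8!4!)
= 495

C(12,8) = 495


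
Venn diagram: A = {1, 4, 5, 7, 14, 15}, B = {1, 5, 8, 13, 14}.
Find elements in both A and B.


A = {1, 4, 5, 7, 14, 15}
B = {1, 5, 8, 13, 14}
Region: in both A and B
Elements: {1, 5, 14}

Elements in both A and B: {1, 5, 14}


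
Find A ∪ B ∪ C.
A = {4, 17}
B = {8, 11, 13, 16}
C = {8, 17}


A ∪ B = {4, 8, 11, 13, 16, 17}
(A ∪ B) ∪ C = {4, 8, 11, 13, 16, 17}

A ∪ B ∪ C = {4, 8, 11, 13, 16, 17}


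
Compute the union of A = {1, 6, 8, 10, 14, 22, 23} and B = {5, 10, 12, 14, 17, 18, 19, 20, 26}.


A ∪ B = all elements in A or B (or both)
A = {1, 6, 8, 10, 14, 22, 23}
B = {5, 10, 12, 14, 17, 18, 19, 20, 26}
A ∪ B = {1, 5, 6, 8, 10, 12, 14, 17, 18, 19, 20, 22, 23, 26}

A ∪ B = {1, 5, 6, 8, 10, 12, 14, 17, 18, 19, 20, 22, 23, 26}


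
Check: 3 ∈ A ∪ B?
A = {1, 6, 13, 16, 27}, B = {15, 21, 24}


A = {1, 6, 13, 16, 27}, B = {15, 21, 24}
A ∪ B = all elements in A or B
A ∪ B = {1, 6, 13, 15, 16, 21, 24, 27}
Checking if 3 ∈ A ∪ B
3 is not in A ∪ B → False

3 ∉ A ∪ B


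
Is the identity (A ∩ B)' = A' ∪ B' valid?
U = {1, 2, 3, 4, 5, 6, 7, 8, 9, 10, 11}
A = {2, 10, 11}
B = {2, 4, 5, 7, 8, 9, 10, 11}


LHS: A ∩ B = {2, 10, 11}
(A ∩ B)' = U \ (A ∩ B) = {1, 3, 4, 5, 6, 7, 8, 9}
A' = {1, 3, 4, 5, 6, 7, 8, 9}, B' = {1, 3, 6}
Claimed RHS: A' ∪ B' = {1, 3, 4, 5, 6, 7, 8, 9}
Identity is VALID: LHS = RHS = {1, 3, 4, 5, 6, 7, 8, 9} ✓

Identity is valid. (A ∩ B)' = A' ∪ B' = {1, 3, 4, 5, 6, 7, 8, 9}


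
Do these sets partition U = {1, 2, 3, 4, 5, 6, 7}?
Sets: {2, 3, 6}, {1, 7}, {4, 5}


A partition requires: (1) non-empty parts, (2) pairwise disjoint, (3) union = U
Parts: {2, 3, 6}, {1, 7}, {4, 5}
Union of parts: {1, 2, 3, 4, 5, 6, 7}
U = {1, 2, 3, 4, 5, 6, 7}
All non-empty? True
Pairwise disjoint? True
Covers U? True

Yes, valid partition


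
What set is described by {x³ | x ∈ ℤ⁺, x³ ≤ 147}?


Checking each candidate:
Condition: positive perfect cubes ≤ 147
Result = {1, 8, 27, 64, 125}

{1, 8, 27, 64, 125}


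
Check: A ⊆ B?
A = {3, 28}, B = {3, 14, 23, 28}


A ⊆ B means every element of A is in B.
All elements of A are in B.
So A ⊆ B.

Yes, A ⊆ B


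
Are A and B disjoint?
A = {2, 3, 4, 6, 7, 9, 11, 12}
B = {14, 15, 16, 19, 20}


Disjoint means A ∩ B = ∅.
A ∩ B = ∅
A ∩ B = ∅, so A and B are disjoint.

Yes, A and B are disjoint


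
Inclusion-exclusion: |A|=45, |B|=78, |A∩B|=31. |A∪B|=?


|A ∪ B| = |A| + |B| - |A ∩ B|
= 45 + 78 - 31
= 92

|A ∪ B| = 92


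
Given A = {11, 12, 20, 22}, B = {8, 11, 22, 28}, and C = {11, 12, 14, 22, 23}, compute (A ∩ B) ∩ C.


A ∩ B = {11, 22}
(A ∩ B) ∩ C = {11, 22}

A ∩ B ∩ C = {11, 22}


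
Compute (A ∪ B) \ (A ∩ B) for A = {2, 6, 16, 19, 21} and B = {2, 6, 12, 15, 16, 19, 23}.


A △ B = (A \ B) ∪ (B \ A) = elements in exactly one of A or B
A \ B = {21}
B \ A = {12, 15, 23}
A △ B = {12, 15, 21, 23}

A △ B = {12, 15, 21, 23}


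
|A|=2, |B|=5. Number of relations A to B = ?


A relation from A to B is any subset of A × B.
|A × B| = 2 × 5 = 10
# relations = 2^|A × B| = 2^10 = 1024

Number of relations = 1024


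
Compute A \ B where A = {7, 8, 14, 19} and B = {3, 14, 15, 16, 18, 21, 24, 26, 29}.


A \ B = elements in A but not in B
A = {7, 8, 14, 19}
B = {3, 14, 15, 16, 18, 21, 24, 26, 29}
Remove from A any elements in B
A \ B = {7, 8, 19}

A \ B = {7, 8, 19}


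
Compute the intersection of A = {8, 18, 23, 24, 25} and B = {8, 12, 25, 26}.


A ∩ B = elements in both A and B
A = {8, 18, 23, 24, 25}
B = {8, 12, 25, 26}
A ∩ B = {8, 25}

A ∩ B = {8, 25}


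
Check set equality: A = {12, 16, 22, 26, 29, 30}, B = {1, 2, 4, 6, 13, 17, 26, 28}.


Two sets are equal iff they have exactly the same elements.
A = {12, 16, 22, 26, 29, 30}
B = {1, 2, 4, 6, 13, 17, 26, 28}
Differences: {1, 2, 4, 6, 12, 13, 16, 17, 22, 28, 29, 30}
A ≠ B

No, A ≠ B


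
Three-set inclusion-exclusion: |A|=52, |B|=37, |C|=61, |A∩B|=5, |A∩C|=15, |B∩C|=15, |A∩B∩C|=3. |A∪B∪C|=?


|A∪B∪C| = |A|+|B|+|C| - |A∩B|-|A∩C|-|B∩C| + |A∩B∩C|
= 52+37+61 - 5-15-15 + 3
= 150 - 35 + 3
= 118

|A ∪ B ∪ C| = 118


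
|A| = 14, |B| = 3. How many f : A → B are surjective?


n = |A| = 14, k = |B| = 3. Surjections via inclusion-exclusion:
S(n,k) = Σ(-1)^i × C(k,i) × (k-i)^n, i=0 to k
i=0: (-1)^0×C(3,0)×3^14 = 4782969
i=1: (-1)^1×C(3,1)×2^14 = -49152
i=2: (-1)^2×C(3,2)×1^14 = 3
i=3: (-1)^3×C(3,3)×0^14 = 0
Total = 4733820

Number of surjections = 4733820


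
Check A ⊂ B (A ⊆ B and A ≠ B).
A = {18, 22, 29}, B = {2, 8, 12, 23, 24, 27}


A ⊂ B requires: A ⊆ B AND A ≠ B.
A ⊆ B? No
A ⊄ B, so A is not a proper subset.

No, A is not a proper subset of B


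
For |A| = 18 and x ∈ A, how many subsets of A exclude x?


Subsets of A avoiding x are subsets of A \ {x}, which has 17 elements.
Count = 2^(n-1) = 2^17
= 131072

Number of subsets avoiding x = 131072


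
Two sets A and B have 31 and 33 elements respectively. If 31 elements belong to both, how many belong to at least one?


|A ∪ B| = |A| + |B| - |A ∩ B|
= 31 + 33 - 31
= 33

|A ∪ B| = 33


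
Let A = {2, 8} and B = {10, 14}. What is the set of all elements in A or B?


A ∪ B = all elements in A or B (or both)
A = {2, 8}
B = {10, 14}
A ∪ B = {2, 8, 10, 14}

A ∪ B = {2, 8, 10, 14}


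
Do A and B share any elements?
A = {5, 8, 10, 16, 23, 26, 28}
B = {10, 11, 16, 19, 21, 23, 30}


Disjoint means A ∩ B = ∅.
A ∩ B = {10, 16, 23}
A ∩ B ≠ ∅, so A and B are NOT disjoint.

Yes — A and B share the element(s) of A ∩ B = {10, 16, 23}, so they are not disjoint


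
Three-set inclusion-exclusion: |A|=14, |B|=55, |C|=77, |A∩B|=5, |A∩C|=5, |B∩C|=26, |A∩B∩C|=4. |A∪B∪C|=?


|A∪B∪C| = |A|+|B|+|C| - |A∩B|-|A∩C|-|B∩C| + |A∩B∩C|
= 14+55+77 - 5-5-26 + 4
= 146 - 36 + 4
= 114

|A ∪ B ∪ C| = 114


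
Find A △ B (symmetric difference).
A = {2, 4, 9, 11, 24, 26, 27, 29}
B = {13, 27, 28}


A △ B = (A \ B) ∪ (B \ A) = elements in exactly one of A or B
A \ B = {2, 4, 9, 11, 24, 26, 29}
B \ A = {13, 28}
A △ B = {2, 4, 9, 11, 13, 24, 26, 28, 29}

A △ B = {2, 4, 9, 11, 13, 24, 26, 28, 29}


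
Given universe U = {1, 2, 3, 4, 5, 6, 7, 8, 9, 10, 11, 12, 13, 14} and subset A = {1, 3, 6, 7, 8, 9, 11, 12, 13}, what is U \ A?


Aᶜ = U \ A = elements in U but not in A
U = {1, 2, 3, 4, 5, 6, 7, 8, 9, 10, 11, 12, 13, 14}
A = {1, 3, 6, 7, 8, 9, 11, 12, 13}
Aᶜ = {2, 4, 5, 10, 14}

Aᶜ = {2, 4, 5, 10, 14}


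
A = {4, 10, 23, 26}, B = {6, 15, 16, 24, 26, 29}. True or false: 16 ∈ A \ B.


A = {4, 10, 23, 26}, B = {6, 15, 16, 24, 26, 29}
A \ B = elements in A but not in B
A \ B = {4, 10, 23}
Checking if 16 ∈ A \ B
16 is not in A \ B → False

16 ∉ A \ B


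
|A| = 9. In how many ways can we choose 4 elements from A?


C(n,k) = n! / (k!(n-k)!)
C(9,4) = 9! / (4!5!)
= 126

C(9,4) = 126


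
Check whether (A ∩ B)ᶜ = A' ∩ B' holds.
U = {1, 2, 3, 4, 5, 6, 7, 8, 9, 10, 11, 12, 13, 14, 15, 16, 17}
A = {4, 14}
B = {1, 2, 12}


LHS: A ∩ B = ∅
(A ∩ B)' = U \ (A ∩ B) = {1, 2, 3, 4, 5, 6, 7, 8, 9, 10, 11, 12, 13, 14, 15, 16, 17}
A' = {1, 2, 3, 5, 6, 7, 8, 9, 10, 11, 12, 13, 15, 16, 17}, B' = {3, 4, 5, 6, 7, 8, 9, 10, 11, 13, 14, 15, 16, 17}
Claimed RHS: A' ∩ B' = {3, 5, 6, 7, 8, 9, 10, 11, 13, 15, 16, 17}
Identity is INVALID: LHS = {1, 2, 3, 4, 5, 6, 7, 8, 9, 10, 11, 12, 13, 14, 15, 16, 17} but the RHS claimed here equals {3, 5, 6, 7, 8, 9, 10, 11, 13, 15, 16, 17}. The correct form is (A ∩ B)' = A' ∪ B'.

Identity is invalid: (A ∩ B)' = {1, 2, 3, 4, 5, 6, 7, 8, 9, 10, 11, 12, 13, 14, 15, 16, 17} but A' ∩ B' = {3, 5, 6, 7, 8, 9, 10, 11, 13, 15, 16, 17}. The correct De Morgan law is (A ∩ B)' = A' ∪ B'.


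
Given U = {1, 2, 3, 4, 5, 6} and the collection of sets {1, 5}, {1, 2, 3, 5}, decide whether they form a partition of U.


A partition requires: (1) non-empty parts, (2) pairwise disjoint, (3) union = U
Parts: {1, 5}, {1, 2, 3, 5}
Union of parts: {1, 2, 3, 5}
U = {1, 2, 3, 4, 5, 6}
All non-empty? True
Pairwise disjoint? False
Covers U? False

No, not a valid partition


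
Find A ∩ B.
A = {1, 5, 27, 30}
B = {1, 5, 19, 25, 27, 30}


A ∩ B = elements in both A and B
A = {1, 5, 27, 30}
B = {1, 5, 19, 25, 27, 30}
A ∩ B = {1, 5, 27, 30}

A ∩ B = {1, 5, 27, 30}


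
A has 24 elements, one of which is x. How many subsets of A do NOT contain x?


Subsets of A avoiding x are subsets of A \ {x}, which has 23 elements.
Count = 2^(n-1) = 2^23
= 8388608

Number of subsets avoiding x = 8388608


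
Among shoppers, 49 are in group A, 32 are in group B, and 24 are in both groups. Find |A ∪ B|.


|A ∪ B| = |A| + |B| - |A ∩ B|
= 49 + 32 - 24
= 57

|A ∪ B| = 57


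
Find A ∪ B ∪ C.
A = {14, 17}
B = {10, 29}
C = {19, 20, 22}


A ∪ B = {10, 14, 17, 29}
(A ∪ B) ∪ C = {10, 14, 17, 19, 20, 22, 29}

A ∪ B ∪ C = {10, 14, 17, 19, 20, 22, 29}


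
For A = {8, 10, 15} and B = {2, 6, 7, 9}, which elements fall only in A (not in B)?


A = {8, 10, 15}
B = {2, 6, 7, 9}
Region: only in A (not in B)
Elements: {8, 10, 15}

Elements only in A (not in B): {8, 10, 15}


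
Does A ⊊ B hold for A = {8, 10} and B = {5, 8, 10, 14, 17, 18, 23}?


A ⊂ B requires: A ⊆ B AND A ≠ B.
A ⊆ B? Yes
A = B? No
A ⊂ B: Yes (A is a proper subset of B)

Yes, A ⊂ B


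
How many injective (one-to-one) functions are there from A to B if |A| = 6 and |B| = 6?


An injection sends each of |A| = 6 inputs to a distinct output in B.
# injections = |B|·(|B|-1)·…·(|B|-|A|+1) = 6! / (6 - 6)!
= 6 × 5 × 4 × 3 × 2 × 1
= 720

Number of injections = 720


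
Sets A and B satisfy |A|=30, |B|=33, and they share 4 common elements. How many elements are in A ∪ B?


|A ∪ B| = |A| + |B| - |A ∩ B|
= 30 + 33 - 4
= 59

|A ∪ B| = 59


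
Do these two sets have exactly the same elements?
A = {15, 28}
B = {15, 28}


Two sets are equal iff they have exactly the same elements.
A = {15, 28}
B = {15, 28}
Same elements → A = B

Yes, A = B


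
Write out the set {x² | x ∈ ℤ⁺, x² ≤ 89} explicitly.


Checking each candidate:
Condition: positive perfect squares ≤ 89
Result = {1, 4, 9, 16, 25, 36, 49, 64, 81}

{1, 4, 9, 16, 25, 36, 49, 64, 81}


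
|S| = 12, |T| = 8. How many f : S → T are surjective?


n = |S| = 12, k = |T| = 8. Surjections via inclusion-exclusion:
S(n,k) = Σ(-1)^i × C(k,i) × (k-i)^n, i=0 to k
i=0: (-1)^0×C(8,0)×8^12 = 68719476736
i=1: (-1)^1×C(8,1)×7^12 = -110730297608
i=2: (-1)^2×C(8,2)×6^12 = 60949905408
i=3: (-1)^3×C(8,3)×5^12 = -13671875000
i=4: (-1)^4×C(8,4)×4^12 = 1174405120
i=5: (-1)^5×C(8,5)×3^12 = -29760696
i=6: (-1)^6×C(8,6)×2^12 = 114688
i=7: (-1)^7×C(8,7)×1^12 = -8
i=8: (-1)^8×C(8,8)×0^12 = 0
Total = 6411968640

Number of surjections = 6411968640
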